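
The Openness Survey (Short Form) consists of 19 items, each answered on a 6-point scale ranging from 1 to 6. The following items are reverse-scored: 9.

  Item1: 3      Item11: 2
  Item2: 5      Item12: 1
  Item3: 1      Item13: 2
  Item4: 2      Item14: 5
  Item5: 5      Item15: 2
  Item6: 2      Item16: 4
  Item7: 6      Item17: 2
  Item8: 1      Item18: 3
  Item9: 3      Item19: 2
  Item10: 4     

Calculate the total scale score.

Reverse-coded items (on a 1–6 scale, reversed = 7 − raw):
  item 9: 7 − 3 = 4
After reverse-coding: 3, 5, 1, 2, 5, 2, 6, 1, 4, 4, 2, 1, 2, 5, 2, 4, 2, 3, 2
Total = 3 + 5 + 1 + 2 + 5 + 2 + 6 + 1 + 4 + 4 + 2 + 1 + 2 + 5 + 2 + 4 + 2 + 3 + 2 = 56

56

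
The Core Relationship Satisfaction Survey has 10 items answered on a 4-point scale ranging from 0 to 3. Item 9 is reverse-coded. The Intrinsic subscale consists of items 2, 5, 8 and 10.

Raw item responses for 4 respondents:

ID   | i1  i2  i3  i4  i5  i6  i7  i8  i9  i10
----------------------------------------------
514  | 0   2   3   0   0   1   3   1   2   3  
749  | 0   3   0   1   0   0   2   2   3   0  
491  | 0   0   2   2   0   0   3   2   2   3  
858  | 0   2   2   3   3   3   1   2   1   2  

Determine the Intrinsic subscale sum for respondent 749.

Respondent 749 raw: 0, 3, 0, 1, 0, 0, 2, 2, 3, 0.
Intrinsic items: 2, 5, 8, 10.
Reverse-coded (reverse-coded value = 3 − response):
  item 2: 3
  item 5: 0
  item 8: 2
  item 10: 0
Sum = 3 + 0 + 2 + 0 = 5

5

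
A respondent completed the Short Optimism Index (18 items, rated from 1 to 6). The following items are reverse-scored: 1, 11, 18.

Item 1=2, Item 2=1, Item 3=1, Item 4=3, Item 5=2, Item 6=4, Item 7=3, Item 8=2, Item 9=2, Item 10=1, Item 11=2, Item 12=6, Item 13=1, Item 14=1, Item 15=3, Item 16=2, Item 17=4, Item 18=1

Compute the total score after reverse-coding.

Apply reverse scoring (reverse-coded value = 7 − response):
  item 1: 7 − 2 = 5
  item 11: 7 − 2 = 5
  item 18: 7 − 1 = 6
Scored items: 5, 1, 1, 3, 2, 4, 3, 2, 2, 1, 5, 6, 1, 1, 3, 2, 4, 6
Total = 5 + 1 + 1 + 3 + 2 + 4 + 3 + 2 + 2 + 1 + 5 + 6 + 1 + 1 + 3 + 2 + 4 + 6 = 52

52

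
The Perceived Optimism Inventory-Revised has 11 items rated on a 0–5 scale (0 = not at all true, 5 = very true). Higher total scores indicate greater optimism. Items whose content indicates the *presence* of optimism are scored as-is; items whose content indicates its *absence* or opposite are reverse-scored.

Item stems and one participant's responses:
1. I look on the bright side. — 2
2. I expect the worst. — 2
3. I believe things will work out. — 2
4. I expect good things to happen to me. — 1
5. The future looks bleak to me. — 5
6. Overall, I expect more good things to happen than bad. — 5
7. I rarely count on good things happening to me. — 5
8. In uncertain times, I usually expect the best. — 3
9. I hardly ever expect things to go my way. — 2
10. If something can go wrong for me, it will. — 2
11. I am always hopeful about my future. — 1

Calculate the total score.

Items 2, 5, 7, 9, 10 describe the absence/opposite of optimism → reverse-score.
reverse-coded value = 5 − response.
  item 1: 2
  item 2: 5 − 2 = 3
  item 3: 2
  item 4: 1
  item 5: 5 − 5 = 0
  item 6: 5
  item 7: 5 − 5 = 0
  item 8: 3
  item 9: 5 − 2 = 3
  item 10: 5 − 2 = 3
  item 11: 1
Total = 2 + 3 + 2 + 1 + 0 + 5 + 0 + 3 + 3 + 3 + 1 = 23

23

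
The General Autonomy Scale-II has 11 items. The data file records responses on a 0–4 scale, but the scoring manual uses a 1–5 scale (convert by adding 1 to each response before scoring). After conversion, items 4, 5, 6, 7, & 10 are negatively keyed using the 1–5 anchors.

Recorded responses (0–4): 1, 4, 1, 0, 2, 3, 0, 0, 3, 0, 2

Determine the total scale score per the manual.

Convert to 1–5: 2, 5, 2, 1, 3, 4, 1, 1, 4, 1, 3
Reverse-coded (on a 1–5 scale, reversed = 6 − raw):
  item 4: 6 − 1 = 5
  item 5: 6 − 3 = 3
  item 6: 6 − 4 = 2
  item 7: 6 − 1 = 5
  item 10: 6 − 1 = 5
Scored: 2, 5, 2, 5, 3, 2, 5, 1, 4, 5, 3
Total = 37

37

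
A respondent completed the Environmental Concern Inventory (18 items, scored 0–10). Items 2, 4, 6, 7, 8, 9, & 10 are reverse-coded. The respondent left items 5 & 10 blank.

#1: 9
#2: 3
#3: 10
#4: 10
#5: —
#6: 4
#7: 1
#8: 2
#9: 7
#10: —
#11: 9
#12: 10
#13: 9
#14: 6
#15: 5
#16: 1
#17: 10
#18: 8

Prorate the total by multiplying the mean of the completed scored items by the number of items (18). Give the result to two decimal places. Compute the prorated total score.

123.75

Reverse-coded (reversed = (0+10) − raw = 10 − raw):
  item 2: 10 − 3 = 7
  item 4: 10 − 10 = 0
  item 6: 10 − 4 = 6
  item 7: 10 − 1 = 9
  item 8: 10 − 2 = 8
  item 9: 10 − 7 = 3
Completed scored items (16 of 18): 9, 7, 10, 0, 6, 9, 8, 3, 9, 10, 9, 6, 5, 1, 10, 8; sum = 110.
Person mean = 110 / 16 ≈ 6.8750
Prorated total = (110 / 16) × 18 = 123.75 (to 2 dp)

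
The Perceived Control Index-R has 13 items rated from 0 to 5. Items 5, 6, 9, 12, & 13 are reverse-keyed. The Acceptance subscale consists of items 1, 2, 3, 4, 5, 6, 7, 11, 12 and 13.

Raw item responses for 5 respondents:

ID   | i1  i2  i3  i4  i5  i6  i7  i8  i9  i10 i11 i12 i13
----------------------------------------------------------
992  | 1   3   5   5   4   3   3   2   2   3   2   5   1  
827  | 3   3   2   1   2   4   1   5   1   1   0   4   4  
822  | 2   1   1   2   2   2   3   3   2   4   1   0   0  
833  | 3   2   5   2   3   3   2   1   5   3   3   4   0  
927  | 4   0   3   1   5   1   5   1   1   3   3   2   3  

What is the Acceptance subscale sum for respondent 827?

Respondent 827 raw: 3, 3, 2, 1, 2, 4, 1, 5, 1, 1, 0, 4, 4.
Acceptance items: 1, 2, 3, 4, 5, 6, 7, 11, 12, 13.
Reverse-coded (reversed = (0+5) − raw = 5 − raw):
  item 1: 3
  item 2: 3
  item 3: 2
  item 4: 1
  item 5: 5 − 2 = 3
  item 6: 5 − 4 = 1
  item 7: 1
  item 11: 0
  item 12: 5 − 4 = 1
  item 13: 5 − 4 = 1
Sum = 3 + 3 + 2 + 1 + 3 + 1 + 1 + 0 + 1 + 1 = 16

16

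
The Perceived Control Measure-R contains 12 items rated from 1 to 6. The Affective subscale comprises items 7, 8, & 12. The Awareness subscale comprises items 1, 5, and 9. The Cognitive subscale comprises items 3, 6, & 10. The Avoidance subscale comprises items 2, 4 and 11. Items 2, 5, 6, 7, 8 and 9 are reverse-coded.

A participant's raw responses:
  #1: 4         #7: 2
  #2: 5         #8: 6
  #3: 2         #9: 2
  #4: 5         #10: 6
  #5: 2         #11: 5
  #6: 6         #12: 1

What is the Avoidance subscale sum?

Avoidance items: 2, 4, 11.
Of these, item 2 is reverse-coded; reverse-coded value = 7 − response.
  item 2: 7 − 5 = 2
  item 4: 5
  item 11: 5
Sum = 2 + 5 + 5 = 12

12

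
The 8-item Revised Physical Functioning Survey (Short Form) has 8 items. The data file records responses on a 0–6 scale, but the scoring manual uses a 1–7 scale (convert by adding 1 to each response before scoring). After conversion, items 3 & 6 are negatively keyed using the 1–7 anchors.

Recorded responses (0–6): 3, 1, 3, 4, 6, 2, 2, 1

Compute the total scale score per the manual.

32

Convert to 1–7: 4, 2, 4, 5, 7, 3, 3, 2
Reverse-coded (reverse-coded value = 8 − response):
  item 3: 8 − 4 = 4
  item 6: 8 − 3 = 5
Scored: 4, 2, 4, 5, 7, 5, 3, 2
Total = 32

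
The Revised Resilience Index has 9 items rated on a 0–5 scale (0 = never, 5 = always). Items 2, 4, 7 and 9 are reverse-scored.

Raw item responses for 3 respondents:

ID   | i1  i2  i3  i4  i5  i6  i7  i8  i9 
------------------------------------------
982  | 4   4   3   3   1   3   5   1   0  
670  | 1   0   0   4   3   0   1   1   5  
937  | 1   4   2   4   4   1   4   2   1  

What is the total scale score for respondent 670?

15

Respondent 670 raw: 1, 0, 0, 4, 3, 0, 1, 1, 5.
Reverse-coded (on a 0–5 scale, reversed = 5 − raw):
  item 1: 1
  item 2: 5 − 0 = 5
  item 3: 0
  item 4: 5 − 4 = 1
  item 5: 3
  item 6: 0
  item 7: 5 − 1 = 4
  item 8: 1
  item 9: 5 − 5 = 0
Sum = 1 + 5 + 0 + 1 + 3 + 0 + 4 + 1 + 0 = 15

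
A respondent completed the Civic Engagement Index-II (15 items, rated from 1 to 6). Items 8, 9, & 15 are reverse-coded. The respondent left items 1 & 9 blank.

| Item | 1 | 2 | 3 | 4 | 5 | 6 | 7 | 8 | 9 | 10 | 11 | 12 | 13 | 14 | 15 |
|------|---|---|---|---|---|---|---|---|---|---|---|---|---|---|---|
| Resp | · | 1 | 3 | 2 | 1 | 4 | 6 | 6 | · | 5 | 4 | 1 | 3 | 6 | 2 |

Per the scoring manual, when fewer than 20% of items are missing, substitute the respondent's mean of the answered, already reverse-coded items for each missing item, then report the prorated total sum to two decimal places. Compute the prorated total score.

48.46

Reverse-coded (reversed = (1+6) − raw = 7 − raw):
  item 8: 7 − 6 = 1
  item 15: 7 − 2 = 5
Completed scored items (13 of 15): 1, 3, 2, 1, 4, 6, 1, 5, 4, 1, 3, 6, 5; sum = 42.
Person mean = 42 / 13 ≈ 3.2308
Prorated total = (42 / 13) × 15 = 48.46 (to 2 dp)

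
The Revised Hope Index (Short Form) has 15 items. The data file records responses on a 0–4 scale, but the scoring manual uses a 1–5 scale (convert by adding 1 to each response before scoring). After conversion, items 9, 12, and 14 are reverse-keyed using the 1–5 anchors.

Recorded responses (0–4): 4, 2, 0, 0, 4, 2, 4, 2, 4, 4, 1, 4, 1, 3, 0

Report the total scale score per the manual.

40

Convert to 1–5: 5, 3, 1, 1, 5, 3, 5, 3, 5, 5, 2, 5, 2, 4, 1
Reverse-coded (reverse-coded value = 6 − response):
  item 9: 6 − 5 = 1
  item 12: 6 − 5 = 1
  item 14: 6 − 4 = 2
Scored: 5, 3, 1, 1, 5, 3, 5, 3, 1, 5, 2, 1, 2, 2, 1
Total = 40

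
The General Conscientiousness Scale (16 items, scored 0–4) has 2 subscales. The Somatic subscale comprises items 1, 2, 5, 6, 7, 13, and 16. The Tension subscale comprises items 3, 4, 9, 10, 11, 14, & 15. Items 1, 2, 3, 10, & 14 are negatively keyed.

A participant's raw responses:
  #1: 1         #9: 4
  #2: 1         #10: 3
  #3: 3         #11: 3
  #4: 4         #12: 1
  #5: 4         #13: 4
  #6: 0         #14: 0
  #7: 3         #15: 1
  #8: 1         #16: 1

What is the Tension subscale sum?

18

Tension items: 3, 4, 9, 10, 11, 14, 15.
Of these, items 3, 10 and 14 are negatively keyed; reversed = (0+4) − raw = 4 − raw.
  item 3: 4 − 3 = 1
  item 4: 4
  item 9: 4
  item 10: 4 − 3 = 1
  item 11: 3
  item 14: 4 − 0 = 4
  item 15: 1
Sum = 1 + 4 + 4 + 1 + 3 + 4 + 1 = 18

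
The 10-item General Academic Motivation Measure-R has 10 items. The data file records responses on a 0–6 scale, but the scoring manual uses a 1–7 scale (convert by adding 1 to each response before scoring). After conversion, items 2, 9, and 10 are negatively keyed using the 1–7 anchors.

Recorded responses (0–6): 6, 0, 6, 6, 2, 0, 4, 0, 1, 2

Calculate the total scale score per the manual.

49

Convert to 1–7: 7, 1, 7, 7, 3, 1, 5, 1, 2, 3
Reverse-coded (reverse-coded value = 8 − response):
  item 2: 8 − 1 = 7
  item 9: 8 − 2 = 6
  item 10: 8 − 3 = 5
Scored: 7, 7, 7, 7, 3, 1, 5, 1, 6, 5
Total = 49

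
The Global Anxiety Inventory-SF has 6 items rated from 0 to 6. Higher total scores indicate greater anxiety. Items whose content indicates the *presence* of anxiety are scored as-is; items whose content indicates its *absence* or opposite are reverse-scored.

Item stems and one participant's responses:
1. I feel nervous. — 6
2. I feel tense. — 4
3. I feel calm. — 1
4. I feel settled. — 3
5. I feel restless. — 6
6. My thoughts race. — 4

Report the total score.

Items 3, 4 describe the absence/opposite of anxiety → reverse-score.
reverse-coded value = 6 − response.
  item 1: 6
  item 2: 4
  item 3: 6 − 1 = 5
  item 4: 6 − 3 = 3
  item 5: 6
  item 6: 4
Total = 6 + 4 + 5 + 3 + 6 + 4 = 28

28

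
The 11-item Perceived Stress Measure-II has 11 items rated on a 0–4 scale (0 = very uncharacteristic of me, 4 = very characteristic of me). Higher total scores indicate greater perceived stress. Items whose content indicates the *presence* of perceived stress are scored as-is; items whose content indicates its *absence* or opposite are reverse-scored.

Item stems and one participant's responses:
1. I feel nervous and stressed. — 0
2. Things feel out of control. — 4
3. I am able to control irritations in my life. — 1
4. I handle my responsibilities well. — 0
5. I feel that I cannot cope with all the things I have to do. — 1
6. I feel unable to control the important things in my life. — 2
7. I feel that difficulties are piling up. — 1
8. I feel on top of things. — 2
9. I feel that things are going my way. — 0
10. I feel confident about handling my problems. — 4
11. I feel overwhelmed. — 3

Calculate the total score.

Items 3, 4, 8, 9, 10 describe the absence/opposite of perceived stress → reverse-score.
reverse-coded value = 4 − response.
  item 1: 0
  item 2: 4
  item 3: 4 − 1 = 3
  item 4: 4 − 0 = 4
  item 5: 1
  item 6: 2
  item 7: 1
  item 8: 4 − 2 = 2
  item 9: 4 − 0 = 4
  item 10: 4 − 4 = 0
  item 11: 3
Total = 0 + 4 + 3 + 4 + 1 + 2 + 1 + 2 + 4 + 0 + 3 = 24

24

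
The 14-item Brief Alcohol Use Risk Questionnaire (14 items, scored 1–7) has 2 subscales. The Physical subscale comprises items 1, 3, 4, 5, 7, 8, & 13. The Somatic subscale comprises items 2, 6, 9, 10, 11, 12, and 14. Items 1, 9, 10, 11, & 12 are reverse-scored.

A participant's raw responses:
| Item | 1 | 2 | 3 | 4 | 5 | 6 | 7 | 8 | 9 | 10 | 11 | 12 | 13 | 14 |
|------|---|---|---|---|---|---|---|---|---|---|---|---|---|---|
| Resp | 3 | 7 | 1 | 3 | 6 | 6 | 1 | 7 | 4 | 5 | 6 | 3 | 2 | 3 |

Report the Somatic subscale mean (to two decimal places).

4.29

Somatic items: 2, 6, 9, 10, 11, 12, 14.
Of these, items 9, 10, 11 and 12 are reverse-scored; reverse-coded value = 8 − response.
  item 2: 7
  item 6: 6
  item 9: 8 − 4 = 4
  item 10: 8 − 5 = 3
  item 11: 8 − 6 = 2
  item 12: 8 − 3 = 5
  item 14: 3
Sum = 7 + 6 + 4 + 3 + 2 + 5 + 3 = 30
Mean = 30 / 7 = 4.29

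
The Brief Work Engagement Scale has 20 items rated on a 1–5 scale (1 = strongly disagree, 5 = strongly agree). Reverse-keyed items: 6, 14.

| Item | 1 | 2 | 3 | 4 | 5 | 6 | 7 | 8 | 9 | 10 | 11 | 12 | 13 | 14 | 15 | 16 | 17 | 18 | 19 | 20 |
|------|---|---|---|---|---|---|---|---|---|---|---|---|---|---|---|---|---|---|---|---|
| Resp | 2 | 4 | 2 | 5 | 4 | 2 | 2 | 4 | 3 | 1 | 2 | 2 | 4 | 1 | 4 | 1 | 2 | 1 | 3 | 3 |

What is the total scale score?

58

Apply reverse scoring (reversed = (1+5) − raw = 6 − raw):
  item 6: 6 − 2 = 4
  item 14: 6 − 1 = 5
Scored items: 2, 4, 2, 5, 4, 4, 2, 4, 3, 1, 2, 2, 4, 5, 4, 1, 2, 1, 3, 3
Total = 2 + 4 + 2 + 5 + 4 + 4 + 2 + 4 + 3 + 1 + 2 + 2 + 4 + 5 + 4 + 1 + 2 + 1 + 3 + 3 = 58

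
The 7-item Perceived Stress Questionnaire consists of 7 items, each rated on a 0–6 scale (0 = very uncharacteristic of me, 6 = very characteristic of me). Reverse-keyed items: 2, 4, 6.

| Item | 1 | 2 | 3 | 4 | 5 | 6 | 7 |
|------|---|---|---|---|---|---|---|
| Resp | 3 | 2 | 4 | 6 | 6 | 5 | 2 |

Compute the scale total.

20

Raw sum = 28. Reverse-keyed items: 2, 4, 6; their raw sum = 13.
Each reversal replaces raw with 6 − raw, changing the total by 6 − 2·raw per item.
Total = 28 + 3·6 − 2·13 = 28 + 18 − 26 = 20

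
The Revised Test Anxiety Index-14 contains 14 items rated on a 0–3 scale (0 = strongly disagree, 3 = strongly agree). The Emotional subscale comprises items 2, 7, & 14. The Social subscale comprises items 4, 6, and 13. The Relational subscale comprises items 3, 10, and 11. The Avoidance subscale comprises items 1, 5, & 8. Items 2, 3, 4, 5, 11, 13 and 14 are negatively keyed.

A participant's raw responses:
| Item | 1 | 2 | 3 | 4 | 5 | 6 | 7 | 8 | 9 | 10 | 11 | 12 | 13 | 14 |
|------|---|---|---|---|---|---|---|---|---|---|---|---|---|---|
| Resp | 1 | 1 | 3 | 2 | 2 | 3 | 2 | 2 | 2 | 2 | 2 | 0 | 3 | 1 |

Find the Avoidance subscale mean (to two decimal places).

Avoidance items: 1, 5, 8.
Of these, item 5 is negatively keyed; reverse-coded value = 3 − response.
  item 1: 1
  item 5: 3 − 2 = 1
  item 8: 2
Sum = 1 + 1 + 2 = 4
Mean = 4 / 3 = 1.33

1.33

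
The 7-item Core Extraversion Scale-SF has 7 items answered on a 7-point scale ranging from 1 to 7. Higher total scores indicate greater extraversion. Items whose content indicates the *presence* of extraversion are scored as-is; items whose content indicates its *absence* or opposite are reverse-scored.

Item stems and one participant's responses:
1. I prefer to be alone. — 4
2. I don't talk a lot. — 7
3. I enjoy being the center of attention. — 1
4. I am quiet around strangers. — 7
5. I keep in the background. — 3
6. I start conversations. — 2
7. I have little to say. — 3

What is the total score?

19

Items 1, 2, 4, 5, 7 describe the absence/opposite of extraversion → reverse-score.
on a 1–7 scale, reversed = 8 − raw.
  item 1: 8 − 4 = 4
  item 2: 8 − 7 = 1
  item 3: 1
  item 4: 8 − 7 = 1
  item 5: 8 − 3 = 5
  item 6: 2
  item 7: 8 − 3 = 5
Total = 4 + 1 + 1 + 1 + 5 + 2 + 5 = 19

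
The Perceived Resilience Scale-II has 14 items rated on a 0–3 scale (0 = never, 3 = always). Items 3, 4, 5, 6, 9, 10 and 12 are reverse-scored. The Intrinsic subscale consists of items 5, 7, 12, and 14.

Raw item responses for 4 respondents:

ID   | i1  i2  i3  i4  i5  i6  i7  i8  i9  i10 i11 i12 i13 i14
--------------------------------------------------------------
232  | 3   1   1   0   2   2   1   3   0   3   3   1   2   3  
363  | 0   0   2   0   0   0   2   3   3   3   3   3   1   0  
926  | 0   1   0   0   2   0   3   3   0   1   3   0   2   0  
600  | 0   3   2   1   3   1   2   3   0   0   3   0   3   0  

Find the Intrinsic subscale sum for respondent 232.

7

Respondent 232 raw: 3, 1, 1, 0, 2, 2, 1, 3, 0, 3, 3, 1, 2, 3.
Intrinsic items: 5, 7, 12, 14.
Reverse-coded (reversed = (0+3) − raw = 3 − raw):
  item 5: 3 − 2 = 1
  item 7: 1
  item 12: 3 − 1 = 2
  item 14: 3
Sum = 1 + 1 + 2 + 3 = 7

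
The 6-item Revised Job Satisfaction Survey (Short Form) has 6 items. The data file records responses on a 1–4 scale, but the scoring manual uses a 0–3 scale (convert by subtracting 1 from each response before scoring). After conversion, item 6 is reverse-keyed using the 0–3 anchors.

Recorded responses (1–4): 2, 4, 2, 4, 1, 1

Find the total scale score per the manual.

11

Convert to 0–3: 1, 3, 1, 3, 0, 0
Reverse-coded (reverse-coded value = 3 − response):
  item 6: 3 − 0 = 3
Scored: 1, 3, 1, 3, 0, 3
Total = 11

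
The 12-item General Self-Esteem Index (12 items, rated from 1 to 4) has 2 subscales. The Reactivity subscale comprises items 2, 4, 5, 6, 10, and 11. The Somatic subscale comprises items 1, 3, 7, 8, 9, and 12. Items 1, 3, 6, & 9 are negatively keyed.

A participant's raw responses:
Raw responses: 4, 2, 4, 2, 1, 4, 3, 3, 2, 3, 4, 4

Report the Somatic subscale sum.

Somatic items: 1, 3, 7, 8, 9, 12.
Of these, items 1, 3, and 9 are negatively keyed; reverse-coded value = 5 − response.
  item 1: 5 − 4 = 1
  item 3: 5 − 4 = 1
  item 7: 3
  item 8: 3
  item 9: 5 − 2 = 3
  item 12: 4
Sum = 1 + 1 + 3 + 3 + 3 + 4 = 15

15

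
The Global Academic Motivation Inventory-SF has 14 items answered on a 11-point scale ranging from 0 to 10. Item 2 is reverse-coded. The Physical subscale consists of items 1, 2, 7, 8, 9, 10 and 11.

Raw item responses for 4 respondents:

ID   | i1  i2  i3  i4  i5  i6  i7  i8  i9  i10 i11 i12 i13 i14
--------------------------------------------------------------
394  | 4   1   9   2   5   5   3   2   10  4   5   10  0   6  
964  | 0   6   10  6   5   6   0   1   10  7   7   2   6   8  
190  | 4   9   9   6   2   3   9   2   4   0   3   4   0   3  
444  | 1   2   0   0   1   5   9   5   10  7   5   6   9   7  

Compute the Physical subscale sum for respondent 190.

Respondent 190 raw: 4, 9, 9, 6, 2, 3, 9, 2, 4, 0, 3, 4, 0, 3.
Physical items: 1, 2, 7, 8, 9, 10, 11.
Reverse-coded (on a 0–10 scale, reversed = 10 − raw):
  item 1: 4
  item 2: 10 − 9 = 1
  item 7: 9
  item 8: 2
  item 9: 4
  item 10: 0
  item 11: 3
Sum = 4 + 1 + 9 + 2 + 4 + 0 + 3 = 23

23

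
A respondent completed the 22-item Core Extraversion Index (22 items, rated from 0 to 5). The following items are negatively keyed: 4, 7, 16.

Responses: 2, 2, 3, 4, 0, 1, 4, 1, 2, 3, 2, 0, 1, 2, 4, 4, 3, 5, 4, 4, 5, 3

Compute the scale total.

50

Raw sum = 59. Negatively keyed items: 4, 7, 16; their raw sum = 12.
Each reversal replaces raw with 5 − raw, changing the total by 5 − 2·raw per item.
Total = 59 + 3·5 − 2·12 = 59 + 15 − 24 = 50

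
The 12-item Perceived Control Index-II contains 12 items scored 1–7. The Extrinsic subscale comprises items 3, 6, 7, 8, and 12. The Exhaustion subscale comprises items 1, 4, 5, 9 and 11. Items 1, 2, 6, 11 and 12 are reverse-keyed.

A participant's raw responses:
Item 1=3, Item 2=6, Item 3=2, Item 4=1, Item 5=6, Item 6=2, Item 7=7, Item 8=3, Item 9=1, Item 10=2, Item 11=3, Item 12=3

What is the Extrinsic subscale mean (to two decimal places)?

Extrinsic items: 3, 6, 7, 8, 12.
Of these, items 6 & 12 are reverse-keyed; reverse-coded value = 8 − response.
  item 3: 2
  item 6: 8 − 2 = 6
  item 7: 7
  item 8: 3
  item 12: 8 − 3 = 5
Sum = 2 + 6 + 7 + 3 + 5 = 23
Mean = 23 / 5 = 4.60

4.60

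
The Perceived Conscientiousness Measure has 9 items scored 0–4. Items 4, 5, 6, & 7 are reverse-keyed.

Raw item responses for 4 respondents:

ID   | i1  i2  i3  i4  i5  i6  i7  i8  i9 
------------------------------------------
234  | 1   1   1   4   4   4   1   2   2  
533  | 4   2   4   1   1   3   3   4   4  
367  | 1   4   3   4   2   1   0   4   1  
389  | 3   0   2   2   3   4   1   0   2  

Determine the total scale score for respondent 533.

26

Respondent 533 raw: 4, 2, 4, 1, 1, 3, 3, 4, 4.
Reverse-coded (reversed = (0+4) − raw = 4 − raw):
  item 1: 4
  item 2: 2
  item 3: 4
  item 4: 4 − 1 = 3
  item 5: 4 − 1 = 3
  item 6: 4 − 3 = 1
  item 7: 4 − 3 = 1
  item 8: 4
  item 9: 4
Sum = 4 + 2 + 4 + 3 + 3 + 1 + 1 + 4 + 4 = 26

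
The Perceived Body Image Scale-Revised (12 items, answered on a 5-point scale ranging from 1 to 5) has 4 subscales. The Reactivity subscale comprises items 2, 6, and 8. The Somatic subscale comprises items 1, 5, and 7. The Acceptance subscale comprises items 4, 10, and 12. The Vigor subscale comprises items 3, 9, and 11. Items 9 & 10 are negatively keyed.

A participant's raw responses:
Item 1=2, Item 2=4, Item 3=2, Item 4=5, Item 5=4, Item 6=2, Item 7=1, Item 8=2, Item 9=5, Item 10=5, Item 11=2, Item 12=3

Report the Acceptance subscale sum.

Acceptance items: 4, 10, 12.
Of these, item 10 is negatively keyed; reverse-coded value = 6 − response.
  item 4: 5
  item 10: 6 − 5 = 1
  item 12: 3
Sum = 5 + 1 + 3 = 9

9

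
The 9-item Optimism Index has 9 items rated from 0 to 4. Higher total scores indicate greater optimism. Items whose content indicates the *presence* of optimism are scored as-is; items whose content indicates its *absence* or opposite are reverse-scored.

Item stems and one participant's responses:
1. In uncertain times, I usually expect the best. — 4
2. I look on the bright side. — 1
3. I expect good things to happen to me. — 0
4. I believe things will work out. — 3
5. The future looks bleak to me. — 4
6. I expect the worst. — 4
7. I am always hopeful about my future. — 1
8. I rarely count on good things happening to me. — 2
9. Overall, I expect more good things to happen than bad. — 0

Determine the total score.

11

Items 5, 6, 8 describe the absence/opposite of optimism → reverse-score.
on a 0–4 scale, reversed = 4 − raw.
  item 1: 4
  item 2: 1
  item 3: 0
  item 4: 3
  item 5: 4 − 4 = 0
  item 6: 4 − 4 = 0
  item 7: 1
  item 8: 4 − 2 = 2
  item 9: 0
Total = 4 + 1 + 0 + 3 + 0 + 0 + 1 + 2 + 0 = 11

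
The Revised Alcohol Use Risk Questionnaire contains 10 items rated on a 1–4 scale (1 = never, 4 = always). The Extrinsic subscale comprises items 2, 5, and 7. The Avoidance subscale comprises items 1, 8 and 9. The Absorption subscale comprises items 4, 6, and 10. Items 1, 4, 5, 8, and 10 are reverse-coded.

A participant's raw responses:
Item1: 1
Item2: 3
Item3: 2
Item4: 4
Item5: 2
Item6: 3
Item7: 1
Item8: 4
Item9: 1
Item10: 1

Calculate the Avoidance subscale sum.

6

Avoidance items: 1, 8, 9.
Of these, items 1 and 8 are reverse-coded; on a 1–4 scale, reversed = 5 − raw.
  item 1: 5 − 1 = 4
  item 8: 5 − 4 = 1
  item 9: 1
Sum = 4 + 1 + 1 = 6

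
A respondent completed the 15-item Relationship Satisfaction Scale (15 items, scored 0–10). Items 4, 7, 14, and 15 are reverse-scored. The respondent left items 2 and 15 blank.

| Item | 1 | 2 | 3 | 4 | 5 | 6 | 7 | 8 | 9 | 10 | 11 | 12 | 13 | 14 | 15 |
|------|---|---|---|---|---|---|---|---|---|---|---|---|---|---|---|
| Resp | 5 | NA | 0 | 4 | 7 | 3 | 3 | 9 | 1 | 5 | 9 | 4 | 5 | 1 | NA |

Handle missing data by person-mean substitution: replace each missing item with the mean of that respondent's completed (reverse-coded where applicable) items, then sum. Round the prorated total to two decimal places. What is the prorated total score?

80.77

Reverse-coded (on a 0–10 scale, reversed = 10 − raw):
  item 4: 10 − 4 = 6
  item 7: 10 − 3 = 7
  item 14: 10 − 1 = 9
Completed scored items (13 of 15): 5, 0, 6, 7, 3, 7, 9, 1, 5, 9, 4, 5, 9; sum = 70.
Person mean = 70 / 13 ≈ 5.3846
Prorated total = (70 / 13) × 15 = 80.77 (to 2 dp)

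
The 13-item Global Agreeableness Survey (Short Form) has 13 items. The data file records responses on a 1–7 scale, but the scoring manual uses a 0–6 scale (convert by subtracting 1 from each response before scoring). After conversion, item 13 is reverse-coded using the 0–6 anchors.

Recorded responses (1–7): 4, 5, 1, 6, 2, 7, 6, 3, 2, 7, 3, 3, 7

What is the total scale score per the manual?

37

Convert to 0–6: 3, 4, 0, 5, 1, 6, 5, 2, 1, 6, 2, 2, 6
Reverse-coded (reversed = (0+6) − raw = 6 − raw):
  item 13: 6 − 6 = 0
Scored: 3, 4, 0, 5, 1, 6, 5, 2, 1, 6, 2, 2, 0
Total = 37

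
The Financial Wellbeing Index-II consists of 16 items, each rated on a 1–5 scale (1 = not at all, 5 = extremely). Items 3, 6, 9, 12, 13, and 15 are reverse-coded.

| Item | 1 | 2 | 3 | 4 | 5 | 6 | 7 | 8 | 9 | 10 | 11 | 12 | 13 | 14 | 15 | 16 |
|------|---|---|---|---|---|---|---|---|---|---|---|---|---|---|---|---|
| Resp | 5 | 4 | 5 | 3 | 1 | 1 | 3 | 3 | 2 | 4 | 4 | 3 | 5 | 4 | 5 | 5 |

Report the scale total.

51

Apply reverse scoring (reversed = (1+5) − raw = 6 − raw):
  item 3: 6 − 5 = 1
  item 6: 6 − 1 = 5
  item 9: 6 − 2 = 4
  item 12: 6 − 3 = 3
  item 13: 6 − 5 = 1
  item 15: 6 − 5 = 1
After reverse-coding: 5, 4, 1, 3, 1, 5, 3, 3, 4, 4, 4, 3, 1, 4, 1, 5
Total = 5 + 4 + 1 + 3 + 1 + 5 + 3 + 3 + 4 + 4 + 4 + 3 + 1 + 4 + 1 + 5 = 51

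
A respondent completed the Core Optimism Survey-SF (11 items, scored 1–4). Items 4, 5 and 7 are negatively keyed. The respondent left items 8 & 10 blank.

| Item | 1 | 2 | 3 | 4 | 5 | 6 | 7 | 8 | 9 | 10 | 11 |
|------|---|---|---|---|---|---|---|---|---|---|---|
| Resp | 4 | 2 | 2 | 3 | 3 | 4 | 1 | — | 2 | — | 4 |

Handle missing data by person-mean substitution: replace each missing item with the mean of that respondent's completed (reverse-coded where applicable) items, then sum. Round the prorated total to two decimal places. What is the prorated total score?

31.78

Reverse-coded (reversed = (1+4) − raw = 5 − raw):
  item 4: 5 − 3 = 2
  item 5: 5 − 3 = 2
  item 7: 5 − 1 = 4
Completed scored items (9 of 11): 4, 2, 2, 2, 2, 4, 4, 2, 4; sum = 26.
Person mean = 26 / 9 ≈ 2.8889
Prorated total = (26 / 9) × 11 = 31.78 (to 2 dp)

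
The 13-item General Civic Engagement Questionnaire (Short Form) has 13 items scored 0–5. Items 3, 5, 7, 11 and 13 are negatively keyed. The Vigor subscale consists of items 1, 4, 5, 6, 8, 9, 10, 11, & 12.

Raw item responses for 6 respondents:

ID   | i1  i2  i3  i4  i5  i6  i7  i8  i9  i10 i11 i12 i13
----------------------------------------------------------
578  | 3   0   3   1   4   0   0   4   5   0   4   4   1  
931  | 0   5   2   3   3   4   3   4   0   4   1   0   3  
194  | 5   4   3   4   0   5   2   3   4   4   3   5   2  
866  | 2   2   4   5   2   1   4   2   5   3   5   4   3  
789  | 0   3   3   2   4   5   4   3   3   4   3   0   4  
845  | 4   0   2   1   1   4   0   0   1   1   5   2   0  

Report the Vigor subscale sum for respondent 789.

Respondent 789 raw: 0, 3, 3, 2, 4, 5, 4, 3, 3, 4, 3, 0, 4.
Vigor items: 1, 4, 5, 6, 8, 9, 10, 11, 12.
Reverse-coded (reverse-coded value = 5 − response):
  item 1: 0
  item 4: 2
  item 5: 5 − 4 = 1
  item 6: 5
  item 8: 3
  item 9: 3
  item 10: 4
  item 11: 5 − 3 = 2
  item 12: 0
Sum = 0 + 2 + 1 + 5 + 3 + 3 + 4 + 2 + 0 = 20

20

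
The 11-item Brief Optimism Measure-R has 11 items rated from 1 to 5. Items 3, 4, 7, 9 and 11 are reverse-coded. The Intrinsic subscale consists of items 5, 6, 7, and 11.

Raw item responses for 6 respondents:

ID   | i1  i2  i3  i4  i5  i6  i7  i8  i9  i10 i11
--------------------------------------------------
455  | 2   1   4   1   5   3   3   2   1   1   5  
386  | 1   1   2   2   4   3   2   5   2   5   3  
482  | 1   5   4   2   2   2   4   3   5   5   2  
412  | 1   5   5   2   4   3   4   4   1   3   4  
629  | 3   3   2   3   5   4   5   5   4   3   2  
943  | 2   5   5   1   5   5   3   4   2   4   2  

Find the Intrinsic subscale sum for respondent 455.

12

Respondent 455 raw: 2, 1, 4, 1, 5, 3, 3, 2, 1, 1, 5.
Intrinsic items: 5, 6, 7, 11.
Reverse-coded (on a 1–5 scale, reversed = 6 − raw):
  item 5: 5
  item 6: 3
  item 7: 6 − 3 = 3
  item 11: 6 − 5 = 1
Sum = 5 + 3 + 3 + 1 = 12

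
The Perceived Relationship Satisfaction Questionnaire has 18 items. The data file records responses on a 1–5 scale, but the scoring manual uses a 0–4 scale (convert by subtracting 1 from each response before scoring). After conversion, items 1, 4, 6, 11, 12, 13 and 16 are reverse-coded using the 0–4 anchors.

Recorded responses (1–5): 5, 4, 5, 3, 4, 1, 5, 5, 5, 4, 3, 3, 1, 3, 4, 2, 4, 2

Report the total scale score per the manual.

Convert to 0–4: 4, 3, 4, 2, 3, 0, 4, 4, 4, 3, 2, 2, 0, 2, 3, 1, 3, 1
Reverse-coded (reverse-coded value = 4 − response):
  item 1: 4 − 4 = 0
  item 4: 4 − 2 = 2
  item 6: 4 − 0 = 4
  item 11: 4 − 2 = 2
  item 12: 4 − 2 = 2
  item 13: 4 − 0 = 4
  item 16: 4 − 1 = 3
Scored: 0, 3, 4, 2, 3, 4, 4, 4, 4, 3, 2, 2, 4, 2, 3, 3, 3, 1
Total = 51

51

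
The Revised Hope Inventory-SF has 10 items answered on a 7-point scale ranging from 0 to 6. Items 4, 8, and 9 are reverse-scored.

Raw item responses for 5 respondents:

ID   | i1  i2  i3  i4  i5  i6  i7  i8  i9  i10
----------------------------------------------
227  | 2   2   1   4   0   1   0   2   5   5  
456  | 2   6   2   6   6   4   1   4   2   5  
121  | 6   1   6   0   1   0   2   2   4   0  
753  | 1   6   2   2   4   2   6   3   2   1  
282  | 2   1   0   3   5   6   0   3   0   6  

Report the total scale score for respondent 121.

28

Respondent 121 raw: 6, 1, 6, 0, 1, 0, 2, 2, 4, 0.
Reverse-coded (reversed = (0+6) − raw = 6 − raw):
  item 1: 6
  item 2: 1
  item 3: 6
  item 4: 6 − 0 = 6
  item 5: 1
  item 6: 0
  item 7: 2
  item 8: 6 − 2 = 4
  item 9: 6 − 4 = 2
  item 10: 0
Sum = 6 + 1 + 6 + 6 + 1 + 0 + 2 + 4 + 2 + 0 = 28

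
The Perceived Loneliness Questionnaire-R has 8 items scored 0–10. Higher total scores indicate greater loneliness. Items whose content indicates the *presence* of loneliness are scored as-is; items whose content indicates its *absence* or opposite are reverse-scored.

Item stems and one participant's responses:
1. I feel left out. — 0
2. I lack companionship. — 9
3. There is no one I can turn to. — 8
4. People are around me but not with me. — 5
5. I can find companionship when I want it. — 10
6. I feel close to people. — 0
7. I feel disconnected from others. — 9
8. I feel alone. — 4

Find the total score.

Items 5, 6 describe the absence/opposite of loneliness → reverse-score.
on a 0–10 scale, reversed = 10 − raw.
  item 1: 0
  item 2: 9
  item 3: 8
  item 4: 5
  item 5: 10 − 10 = 0
  item 6: 10 − 0 = 10
  item 7: 9
  item 8: 4
Total = 0 + 9 + 8 + 5 + 0 + 10 + 9 + 4 = 45

45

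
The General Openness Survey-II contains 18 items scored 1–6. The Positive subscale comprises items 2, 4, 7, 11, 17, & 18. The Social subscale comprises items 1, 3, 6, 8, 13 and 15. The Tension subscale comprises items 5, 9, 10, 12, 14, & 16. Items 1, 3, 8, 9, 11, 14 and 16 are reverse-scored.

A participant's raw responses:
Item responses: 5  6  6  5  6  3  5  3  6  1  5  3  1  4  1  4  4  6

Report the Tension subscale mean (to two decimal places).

2.83

Tension items: 5, 9, 10, 12, 14, 16.
Of these, items 9, 14, and 16 are reverse-scored; reverse-coded value = 7 − response.
  item 5: 6
  item 9: 7 − 6 = 1
  item 10: 1
  item 12: 3
  item 14: 7 − 4 = 3
  item 16: 7 − 4 = 3
Sum = 6 + 1 + 1 + 3 + 3 + 3 = 17
Mean = 17 / 6 = 2.83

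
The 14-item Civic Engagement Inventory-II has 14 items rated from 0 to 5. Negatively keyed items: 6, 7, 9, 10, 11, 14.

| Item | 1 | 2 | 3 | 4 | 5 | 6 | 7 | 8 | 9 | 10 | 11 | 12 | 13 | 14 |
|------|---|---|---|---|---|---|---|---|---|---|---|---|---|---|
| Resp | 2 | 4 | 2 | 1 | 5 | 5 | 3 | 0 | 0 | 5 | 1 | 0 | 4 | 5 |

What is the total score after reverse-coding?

29

Raw sum = 37. Negatively keyed items: 6, 7, 9, 10, 11, 14; their raw sum = 19.
Each reversal replaces raw with 5 − raw, changing the total by 5 − 2·raw per item.
Total = 37 + 6·5 − 2·19 = 37 + 30 − 38 = 29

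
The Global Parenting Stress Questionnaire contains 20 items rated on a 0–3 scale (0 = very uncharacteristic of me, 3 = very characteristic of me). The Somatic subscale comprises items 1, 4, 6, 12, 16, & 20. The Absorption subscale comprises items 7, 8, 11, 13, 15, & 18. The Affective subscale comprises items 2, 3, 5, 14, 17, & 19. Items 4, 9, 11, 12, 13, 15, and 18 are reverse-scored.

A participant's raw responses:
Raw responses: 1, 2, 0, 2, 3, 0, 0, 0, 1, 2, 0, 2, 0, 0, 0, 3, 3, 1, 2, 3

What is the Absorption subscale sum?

11

Absorption items: 7, 8, 11, 13, 15, 18.
Of these, items 11, 13, 15, and 18 are reverse-scored; reversed = (0+3) − raw = 3 − raw.
  item 7: 0
  item 8: 0
  item 11: 3 − 0 = 3
  item 13: 3 − 0 = 3
  item 15: 3 − 0 = 3
  item 18: 3 − 1 = 2
Sum = 0 + 0 + 3 + 3 + 3 + 2 = 11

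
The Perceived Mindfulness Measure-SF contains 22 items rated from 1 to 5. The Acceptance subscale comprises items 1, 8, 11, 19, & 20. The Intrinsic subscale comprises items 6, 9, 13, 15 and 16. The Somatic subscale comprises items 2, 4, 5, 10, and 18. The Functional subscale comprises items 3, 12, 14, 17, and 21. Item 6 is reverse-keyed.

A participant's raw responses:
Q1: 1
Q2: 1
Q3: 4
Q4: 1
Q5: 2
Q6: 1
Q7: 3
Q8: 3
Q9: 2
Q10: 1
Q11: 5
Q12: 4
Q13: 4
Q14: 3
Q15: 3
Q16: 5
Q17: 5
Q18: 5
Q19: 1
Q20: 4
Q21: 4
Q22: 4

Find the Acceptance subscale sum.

14

Acceptance items: 1, 8, 11, 19, 20.
  item 1: 1
  item 8: 3
  item 11: 5
  item 19: 1
  item 20: 4
Sum = 1 + 3 + 5 + 1 + 4 = 14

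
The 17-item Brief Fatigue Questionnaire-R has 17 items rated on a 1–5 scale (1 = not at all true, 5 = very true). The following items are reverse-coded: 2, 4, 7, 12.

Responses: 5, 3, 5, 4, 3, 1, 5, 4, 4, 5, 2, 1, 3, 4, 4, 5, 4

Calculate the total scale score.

60

Raw sum = 62. Reverse-coded items: 2, 4, 7, 12; their raw sum = 13.
Each reversal replaces raw with 6 − raw, changing the total by 6 − 2·raw per item.
Total = 62 + 4·6 − 2·13 = 62 + 24 − 26 = 60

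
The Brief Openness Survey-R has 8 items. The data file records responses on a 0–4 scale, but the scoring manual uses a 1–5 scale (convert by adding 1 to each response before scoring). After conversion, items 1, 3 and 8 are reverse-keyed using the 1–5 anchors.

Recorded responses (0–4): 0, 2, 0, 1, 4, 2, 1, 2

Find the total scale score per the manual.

Convert to 1–5: 1, 3, 1, 2, 5, 3, 2, 3
Reverse-coded (reverse-coded value = 6 − response):
  item 1: 6 − 1 = 5
  item 3: 6 − 1 = 5
  item 8: 6 − 3 = 3
Scored: 5, 3, 5, 2, 5, 3, 2, 3
Total = 28

28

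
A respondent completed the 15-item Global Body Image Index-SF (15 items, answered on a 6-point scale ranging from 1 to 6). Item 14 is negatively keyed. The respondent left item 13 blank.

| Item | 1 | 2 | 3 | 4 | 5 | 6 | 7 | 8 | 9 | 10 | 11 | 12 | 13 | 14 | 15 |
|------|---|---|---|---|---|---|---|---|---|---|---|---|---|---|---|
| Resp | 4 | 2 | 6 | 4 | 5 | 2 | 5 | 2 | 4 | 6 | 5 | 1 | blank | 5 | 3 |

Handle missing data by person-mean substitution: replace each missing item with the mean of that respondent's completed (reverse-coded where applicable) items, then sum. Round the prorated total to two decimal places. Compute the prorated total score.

54.64

Reverse-coded (on a 1–6 scale, reversed = 7 − raw):
  item 14: 7 − 5 = 2
Completed scored items (14 of 15): 4, 2, 6, 4, 5, 2, 5, 2, 4, 6, 5, 1, 2, 3; sum = 51.
Person mean = 51 / 14 ≈ 3.6429
Prorated total = (51 / 14) × 15 = 54.64 (to 2 dp)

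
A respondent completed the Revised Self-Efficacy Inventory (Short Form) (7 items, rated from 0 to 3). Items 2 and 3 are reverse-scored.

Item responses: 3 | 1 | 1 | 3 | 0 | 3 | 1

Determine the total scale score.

14

Reverse-scored items use 3 − raw:
  item 2: 3 − 1 = 2
  item 3: 3 − 1 = 2
Scored responses: 3, 2, 2, 3, 0, 3, 1
Total = 3 + 2 + 2 + 3 + 0 + 3 + 1 = 14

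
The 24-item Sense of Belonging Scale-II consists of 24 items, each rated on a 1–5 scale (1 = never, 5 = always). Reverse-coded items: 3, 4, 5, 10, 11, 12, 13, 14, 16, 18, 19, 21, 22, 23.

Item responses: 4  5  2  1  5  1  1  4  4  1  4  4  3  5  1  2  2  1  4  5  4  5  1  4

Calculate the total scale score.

73

Apply reverse scoring (on a 1–5 scale, reversed = 6 − raw):
  item 3: 6 − 2 = 4
  item 4: 6 − 1 = 5
  item 5: 6 − 5 = 1
  item 10: 6 − 1 = 5
  item 11: 6 − 4 = 2
  item 12: 6 − 4 = 2
  item 13: 6 − 3 = 3
  item 14: 6 − 5 = 1
  item 16: 6 − 2 = 4
  item 18: 6 − 1 = 5
  item 19: 6 − 4 = 2
  item 21: 6 − 4 = 2
  item 22: 6 − 5 = 1
  item 23: 6 − 1 = 5
After reverse-coding: 4, 5, 4, 5, 1, 1, 1, 4, 4, 5, 2, 2, 3, 1, 1, 4, 2, 5, 2, 5, 2, 1, 5, 4
Total = 4 + 5 + 4 + 5 + 1 + 1 + 1 + 4 + 4 + 5 + 2 + 2 + 3 + 1 + 1 + 4 + 2 + 5 + 2 + 5 + 2 + 1 + 5 + 4 = 73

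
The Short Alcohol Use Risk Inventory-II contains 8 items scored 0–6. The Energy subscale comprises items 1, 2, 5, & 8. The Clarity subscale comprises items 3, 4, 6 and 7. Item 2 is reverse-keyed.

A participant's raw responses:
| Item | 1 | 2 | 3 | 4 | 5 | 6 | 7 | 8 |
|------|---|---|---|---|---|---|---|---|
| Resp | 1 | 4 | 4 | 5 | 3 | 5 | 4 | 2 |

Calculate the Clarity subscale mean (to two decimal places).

Clarity items: 3, 4, 6, 7.
  item 3: 4
  item 4: 5
  item 6: 5
  item 7: 4
Sum = 4 + 5 + 5 + 4 = 18
Mean = 18 / 4 = 4.50

4.50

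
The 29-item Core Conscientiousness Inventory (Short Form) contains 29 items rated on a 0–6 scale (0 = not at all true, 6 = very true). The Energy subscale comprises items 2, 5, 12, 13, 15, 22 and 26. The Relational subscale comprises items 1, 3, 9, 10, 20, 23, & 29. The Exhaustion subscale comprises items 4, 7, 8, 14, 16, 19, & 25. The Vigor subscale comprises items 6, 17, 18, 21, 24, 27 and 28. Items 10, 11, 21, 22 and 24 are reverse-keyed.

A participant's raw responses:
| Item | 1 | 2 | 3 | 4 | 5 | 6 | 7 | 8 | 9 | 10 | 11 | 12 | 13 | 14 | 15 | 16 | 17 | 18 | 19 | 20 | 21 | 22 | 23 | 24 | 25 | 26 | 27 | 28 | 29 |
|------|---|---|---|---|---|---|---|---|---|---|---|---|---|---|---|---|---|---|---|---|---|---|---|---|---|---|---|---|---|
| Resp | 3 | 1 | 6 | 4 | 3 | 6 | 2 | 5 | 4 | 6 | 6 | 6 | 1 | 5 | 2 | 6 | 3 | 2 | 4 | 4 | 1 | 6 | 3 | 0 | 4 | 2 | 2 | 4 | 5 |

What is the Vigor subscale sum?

28

Vigor items: 6, 17, 18, 21, 24, 27, 28.
Of these, items 21 and 24 are reverse-keyed; on a 0–6 scale, reversed = 6 − raw.
  item 6: 6
  item 17: 3
  item 18: 2
  item 21: 6 − 1 = 5
  item 24: 6 − 0 = 6
  item 27: 2
  item 28: 4
Sum = 6 + 3 + 2 + 5 + 6 + 2 + 4 = 28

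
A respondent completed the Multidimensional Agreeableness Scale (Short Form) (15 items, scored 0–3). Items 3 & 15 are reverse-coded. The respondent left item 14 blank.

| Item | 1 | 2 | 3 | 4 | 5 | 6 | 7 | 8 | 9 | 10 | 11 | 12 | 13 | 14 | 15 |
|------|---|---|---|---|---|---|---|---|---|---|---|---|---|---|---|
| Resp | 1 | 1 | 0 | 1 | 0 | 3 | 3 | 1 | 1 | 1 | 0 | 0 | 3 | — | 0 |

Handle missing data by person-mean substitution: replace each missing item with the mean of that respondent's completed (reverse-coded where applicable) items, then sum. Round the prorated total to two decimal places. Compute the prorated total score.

22.50

Reverse-coded (reversed = (0+3) − raw = 3 − raw):
  item 3: 3 − 0 = 3
  item 15: 3 − 0 = 3
Completed scored items (14 of 15): 1, 1, 3, 1, 0, 3, 3, 1, 1, 1, 0, 0, 3, 3; sum = 21.
Person mean = 21 / 14 ≈ 1.5000
Prorated total = (21 / 14) × 15 = 22.50 (to 2 dp)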